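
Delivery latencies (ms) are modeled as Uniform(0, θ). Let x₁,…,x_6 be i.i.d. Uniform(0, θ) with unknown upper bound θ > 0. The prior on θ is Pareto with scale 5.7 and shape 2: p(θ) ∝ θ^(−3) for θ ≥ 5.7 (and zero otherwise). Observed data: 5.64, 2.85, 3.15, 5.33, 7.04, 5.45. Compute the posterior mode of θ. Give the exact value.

θ̂_MAP = 7.04

The Uniform(0, θ) likelihood is θ^(−n) for θ ≥ max(xᵢ), zero otherwise. Here max(xᵢ) = 7.04.
Posterior ∝ θ^(−3) · θ^(−6) = θ^(−9) on θ ≥ max(5.7, 7.04) = 7.04.
This density is strictly decreasing in θ, so the posterior mode lies at the lower boundary of the support.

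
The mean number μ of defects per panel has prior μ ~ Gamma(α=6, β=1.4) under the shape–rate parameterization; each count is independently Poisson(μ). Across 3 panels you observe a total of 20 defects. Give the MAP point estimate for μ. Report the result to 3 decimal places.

Σxᵢ = 20, n = 3.
Posterior ∝ μ^5e^(−1.4μ) · μ^20e^(−3μ) = μ^25e^(−4.4μ), i.e. Gamma(shape=26, rate=4.4).
The mode of a Gamma(a, b) with a ≥ 1 (shape–rate) is (a−1)/b = 25/4.4 ≈ 5.682.

μ̂_MAP = 5.682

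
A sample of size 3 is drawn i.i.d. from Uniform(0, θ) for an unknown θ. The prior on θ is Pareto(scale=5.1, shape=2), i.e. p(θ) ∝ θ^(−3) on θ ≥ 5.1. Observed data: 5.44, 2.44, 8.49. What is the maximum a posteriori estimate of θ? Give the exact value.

The Uniform(0, θ) likelihood is θ^(−n) for θ ≥ max(xᵢ), zero otherwise. Here max(xᵢ) = 8.49.
Posterior ∝ θ^(−3) · θ^(−3) = θ^(−6) on θ ≥ max(5.1, 8.49) = 8.49.
This density is strictly decreasing in θ, so the posterior mode lies at the lower boundary of the support.

θ̂_MAP = 8.49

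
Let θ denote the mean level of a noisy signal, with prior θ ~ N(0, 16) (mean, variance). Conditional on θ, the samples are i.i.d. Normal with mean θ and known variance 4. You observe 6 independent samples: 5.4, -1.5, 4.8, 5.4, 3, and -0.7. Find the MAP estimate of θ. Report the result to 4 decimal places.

θ̂_MAP = 2.6240

n = 6; x̄ = (5.4 + (-1.5) + 4.8 + 5.4 + 3 + (-0.7))/6 = 16.4/6 = 41/15 ≈ 2.7333.
For a Normal prior and Normal likelihood with known variance, the posterior is Normal; its mode equals its mean, the precision-weighted average.
Prior precision 1/σ₀² = 1/16 = 0.0625; data precision n/σ² = 6/4 = 1.5.
θ̂ = (0.0625·0 + 1.5·(41/15)) / (0.0625 + 1.5) = 4.1/1.5625 = 2.6240.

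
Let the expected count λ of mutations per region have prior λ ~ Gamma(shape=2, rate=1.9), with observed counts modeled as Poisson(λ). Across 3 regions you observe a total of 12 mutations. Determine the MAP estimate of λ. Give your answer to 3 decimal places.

λ̂_MAP = 2.653

Σxᵢ = 12, n = 3.
Posterior ∝ λe^(−1.9λ) · λ^12e^(−3λ) = λ^13e^(−4.9λ), i.e. Gamma(shape=14, rate=4.9).
The mode of a Gamma(a, b) with a ≥ 1 (shape–rate) is (a−1)/b = 13/4.9 ≈ 2.653.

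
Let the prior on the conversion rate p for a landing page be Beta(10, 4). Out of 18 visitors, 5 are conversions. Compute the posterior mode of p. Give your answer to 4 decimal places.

p̂_MAP = 0.4667

Prior: Beta(10, 4).
Data: 5 successes in 18 trials. The binomial likelihood contributes p^5(1−p)^13, so the posterior is Beta(10+5, 4+13) = Beta(15, 17).
For Beta(a, b) with a, b > 1 the mode is (a−1)/(a+b−2) = 14/30 ≈ 0.4667.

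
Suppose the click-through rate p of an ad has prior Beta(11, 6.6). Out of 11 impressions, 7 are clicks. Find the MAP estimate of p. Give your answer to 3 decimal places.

p̂_MAP = 0.639

Prior: Beta(11, 6.6).
Data: 7 successes in 11 trials. The binomial likelihood contributes p^7(1−p)^4, so the posterior is Beta(11+7, 6.6+4) = Beta(18, 10.6).
For Beta(a, b) with a, b > 1 the mode is (a−1)/(a+b−2) = 17/26.6 ≈ 0.639.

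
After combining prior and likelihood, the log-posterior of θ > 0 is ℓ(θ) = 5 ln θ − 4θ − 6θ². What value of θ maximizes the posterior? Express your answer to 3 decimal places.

θ̂_MAP = 0.500

ℓ'(θ) = 5/θ − 4 − 12θ. Setting this to zero and multiplying by θ: 12θ² + 4θ − 5 = 0.
θ = (−4 + √(4² + 4·12·5)) / (2·12) = (−4 + √256) / 24 = (−4 + 16)/24 = 1/2.
ℓ''(θ) = −5/θ² − 12 < 0, confirming a maximum.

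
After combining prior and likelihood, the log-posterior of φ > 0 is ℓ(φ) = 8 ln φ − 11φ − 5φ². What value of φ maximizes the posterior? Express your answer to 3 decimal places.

φ̂_MAP = 0.500

ℓ'(φ) = 8/φ − 11 − 10φ. Setting this to zero and multiplying by φ: 10φ² + 11φ − 8 = 0.
φ = (−11 + √(11² + 4·10·8)) / (2·10) = (−11 + √441) / 20 = (−11 + 21)/20 = 1/2.
ℓ''(φ) = −8/φ² − 10 < 0, confirming a maximum.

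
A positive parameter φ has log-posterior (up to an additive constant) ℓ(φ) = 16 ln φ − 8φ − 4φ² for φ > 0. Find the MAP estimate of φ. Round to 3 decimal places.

ℓ'(φ) = 16/φ − 8 − 8φ. Setting this to zero and multiplying by φ: 8φ² + 8φ − 16 = 0.
φ = (−8 + √(8² + 4·8·16)) / (2·8) = (−8 + √576) / 16 = (−8 + 24)/16 = 1.
ℓ''(φ) = −16/φ² − 8 < 0, confirming a maximum.

φ̂_MAP = 1.000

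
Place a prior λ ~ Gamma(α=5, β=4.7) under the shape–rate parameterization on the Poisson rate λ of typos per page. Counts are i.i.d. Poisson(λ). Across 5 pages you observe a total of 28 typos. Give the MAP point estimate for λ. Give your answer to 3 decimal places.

λ̂_MAP = 3.299

Σxᵢ = 28, n = 5.
Posterior ∝ λ^4e^(−4.7λ) · λ^28e^(−5λ) = λ^32e^(−9.7λ), i.e. Gamma(shape=33, rate=9.7).
The mode of a Gamma(a, b) with a ≥ 1 (shape–rate) is (a−1)/b = 32/9.7 ≈ 3.299.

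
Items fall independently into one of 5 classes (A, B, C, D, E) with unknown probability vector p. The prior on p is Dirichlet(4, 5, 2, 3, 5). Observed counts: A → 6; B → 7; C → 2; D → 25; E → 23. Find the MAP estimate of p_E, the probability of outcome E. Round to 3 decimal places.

MAP estimate of p_E = 0.351

The posterior is Dirichlet(αᵢ + nᵢ) = Dirichlet(10, 12, 4, 28, 28).
For a Dirichlet(a₁,…,a_K) with all aᵢ > 1, the mode has j-th component (aⱼ − 1)/(Σaᵢ − K).
Here Σaᵢ = 82 and K = 5, so p_E = (28 − 1)/(82 − 5) = 27/77 ≈ 0.351.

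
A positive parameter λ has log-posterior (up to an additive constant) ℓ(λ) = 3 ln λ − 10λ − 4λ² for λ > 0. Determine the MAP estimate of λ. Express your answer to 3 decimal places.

λ̂_MAP = 0.250

ℓ'(λ) = 3/λ − 10 − 8λ. Setting this to zero and multiplying by λ: 8λ² + 10λ − 3 = 0.
λ = (−10 + √(10² + 4·8·3)) / (2·8) = (−10 + √196) / 16 = (−10 + 14)/16 = 1/4.
ℓ''(λ) = −3/λ² − 8 < 0, confirming a maximum.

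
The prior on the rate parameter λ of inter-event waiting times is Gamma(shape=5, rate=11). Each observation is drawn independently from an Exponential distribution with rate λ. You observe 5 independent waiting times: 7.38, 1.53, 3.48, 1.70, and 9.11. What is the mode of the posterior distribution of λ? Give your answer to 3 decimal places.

λ̂_MAP = 0.263

The Exponential(rate=λ) likelihood is ∝ λ^n e^(−λΣtᵢ). Here n = 5 and Σtᵢ = 7.38 + 1.53 + 3.48 + 1.70 + 9.11 = 23.20.
Posterior ∝ λ^4e^(−11λ) · λ^5e^(−23.20λ) = λ^9e^(−34.20λ), i.e. Gamma(10, 34.20).
Mode = (a−1)/b = 9/34.20 ≈ 0.263.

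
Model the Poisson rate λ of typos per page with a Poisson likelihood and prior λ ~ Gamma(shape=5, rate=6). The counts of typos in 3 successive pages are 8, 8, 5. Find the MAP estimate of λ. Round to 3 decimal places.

λ̂_MAP = 2.778

Σxᵢ = 8+8+5 = 21, with n = 3.
Posterior ∝ λ^4e^(−6λ) · λ^21e^(−3λ) = λ^25e^(−9λ), i.e. Gamma(shape=26, rate=9).
The mode of a Gamma(a, b) with a ≥ 1 (shape–rate) is (a−1)/b = 25/9 ≈ 2.778.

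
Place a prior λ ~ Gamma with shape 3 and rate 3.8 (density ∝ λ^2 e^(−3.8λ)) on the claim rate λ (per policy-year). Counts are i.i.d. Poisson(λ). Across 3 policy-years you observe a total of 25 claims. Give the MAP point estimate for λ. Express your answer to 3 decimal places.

Σxᵢ = 25, n = 3.
Posterior ∝ λ^2e^(−3.8λ) · λ^25e^(−3λ) = λ^27e^(−6.8λ), i.e. Gamma(shape=28, rate=6.8).
The mode of a Gamma(a, b) with a ≥ 1 (shape–rate) is (a−1)/b = 27/6.8 ≈ 3.971.

λ̂_MAP = 3.971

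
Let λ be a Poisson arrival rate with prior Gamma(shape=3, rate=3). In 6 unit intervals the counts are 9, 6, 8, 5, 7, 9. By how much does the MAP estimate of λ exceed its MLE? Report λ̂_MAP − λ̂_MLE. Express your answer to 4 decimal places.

MAP − MLE = -2.2222

Σxᵢ = 44. Posterior is Gamma(47, 9); MAP = (47−1)/9 = 46/9 ≈ 5.11111.
MLE = x̄ = 44/6 ≈ 7.33333.
Difference = 46/9 − 44/6 = -20/9 ≈ -2.2222.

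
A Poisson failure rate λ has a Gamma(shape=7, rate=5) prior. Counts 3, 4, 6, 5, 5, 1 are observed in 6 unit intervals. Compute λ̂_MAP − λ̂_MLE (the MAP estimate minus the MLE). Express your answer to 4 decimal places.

MAP − MLE = -1.2727

Σxᵢ = 24. Posterior is Gamma(31, 11); MAP = (31−1)/11 = 30/11 ≈ 2.72727.
MLE = x̄ = 24/6 ≈ 4.00000.
Difference = 30/11 − 24/6 = -14/11 ≈ -1.2727.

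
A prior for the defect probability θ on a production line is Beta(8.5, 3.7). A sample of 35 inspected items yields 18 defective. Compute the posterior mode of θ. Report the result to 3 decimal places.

Prior: Beta(8.5, 3.7).
Data: 18 successes in 35 trials. The binomial likelihood contributes θ^18(1−θ)^17, so the posterior is Beta(8.5+18, 3.7+17) = Beta(26.5, 20.7).
For Beta(a, b) with a, b > 1 the mode is (a−1)/(a+b−2) = 25.5/45.2 ≈ 0.564.

θ̂_MAP = 0.564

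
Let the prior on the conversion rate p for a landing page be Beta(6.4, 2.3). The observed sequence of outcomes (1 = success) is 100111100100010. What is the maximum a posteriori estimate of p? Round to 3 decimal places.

p̂_MAP = 0.571

Prior: Beta(6.4, 2.3).
Data: 7 successes in 15 trials (from the sequence). The binomial likelihood contributes p^7(1−p)^8, so the posterior is Beta(6.4+7, 2.3+8) = Beta(13.4, 10.3).
For Beta(a, b) with a, b > 1 the mode is (a−1)/(a+b−2) = 12.4/21.7 ≈ 0.571.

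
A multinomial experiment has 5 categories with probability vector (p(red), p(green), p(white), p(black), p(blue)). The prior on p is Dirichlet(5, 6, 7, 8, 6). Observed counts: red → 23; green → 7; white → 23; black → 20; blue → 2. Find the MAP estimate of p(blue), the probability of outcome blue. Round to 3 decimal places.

MAP estimate of p(blue) = 0.069

The posterior is Dirichlet(αᵢ + nᵢ) = Dirichlet(28, 13, 30, 28, 8).
For a Dirichlet(a₁,…,a_K) with all aᵢ > 1, the mode has j-th component (aⱼ − 1)/(Σaᵢ − K).
Here Σaᵢ = 107 and K = 5, so p(blue) = (8 − 1)/(107 − 5) = 7/102 ≈ 0.069.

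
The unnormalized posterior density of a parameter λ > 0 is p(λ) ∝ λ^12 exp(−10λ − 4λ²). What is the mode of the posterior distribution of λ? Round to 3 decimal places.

λ̂_MAP = 0.750

ℓ'(λ) = 12/λ − 10 − 8λ. Setting this to zero and multiplying by λ: 8λ² + 10λ − 12 = 0.
λ = (−10 + √(10² + 4·8·12)) / (2·8) = (−10 + √484) / 16 = (−10 + 22)/16 = 3/4.
ℓ''(λ) = −12/λ² − 8 < 0, confirming a maximum.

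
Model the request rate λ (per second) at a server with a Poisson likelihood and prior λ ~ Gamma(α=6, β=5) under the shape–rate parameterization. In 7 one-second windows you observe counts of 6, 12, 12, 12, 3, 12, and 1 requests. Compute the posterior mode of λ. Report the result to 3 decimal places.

λ̂_MAP = 5.250

Σxᵢ = 6+12+12+12+3+12+1 = 58, with n = 7.
Posterior ∝ λ^5e^(−5λ) · λ^58e^(−7λ) = λ^63e^(−12λ), i.e. Gamma(shape=64, rate=12).
The mode of a Gamma(a, b) with a ≥ 1 (shape–rate) is (a−1)/b = 63/12 ≈ 5.250.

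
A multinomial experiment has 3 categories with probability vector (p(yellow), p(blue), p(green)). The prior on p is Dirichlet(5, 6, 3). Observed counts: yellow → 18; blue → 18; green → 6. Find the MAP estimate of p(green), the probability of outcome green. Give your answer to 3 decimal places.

The posterior is Dirichlet(αᵢ + nᵢ) = Dirichlet(23, 24, 9).
For a Dirichlet(a₁,…,a_K) with all aᵢ > 1, the mode has j-th component (aⱼ − 1)/(Σaᵢ − K).
Here Σaᵢ = 56 and K = 3, so p(green) = (9 − 1)/(56 − 3) = 8/53 ≈ 0.151.

MAP estimate of p(green) = 0.151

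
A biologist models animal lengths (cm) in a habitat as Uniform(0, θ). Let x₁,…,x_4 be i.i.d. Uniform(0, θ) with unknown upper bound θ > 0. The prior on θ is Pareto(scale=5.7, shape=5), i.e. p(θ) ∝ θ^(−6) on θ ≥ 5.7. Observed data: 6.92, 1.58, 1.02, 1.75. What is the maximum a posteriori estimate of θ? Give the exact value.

θ̂_MAP = 6.92

The Uniform(0, θ) likelihood is θ^(−n) for θ ≥ max(xᵢ), zero otherwise. Here max(xᵢ) = 6.92.
Posterior ∝ θ^(−6) · θ^(−4) = θ^(−10) on θ ≥ max(5.7, 6.92) = 6.92.
This density is strictly decreasing in θ, so the posterior mode lies at the lower boundary of the support.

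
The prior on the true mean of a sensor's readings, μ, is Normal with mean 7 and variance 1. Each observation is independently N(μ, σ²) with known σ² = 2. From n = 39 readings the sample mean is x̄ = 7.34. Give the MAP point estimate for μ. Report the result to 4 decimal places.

n = 39, x̄ = 7.34.
For a Normal prior and Normal likelihood with known variance, the posterior is Normal; its mode equals its mean, the precision-weighted average.
Prior precision 1/σ₀² = 1/1 = 1; data precision n/σ² = 39/2 = 19.5.
μ̂ = (1·7 + 19.5·7.34) / (1 + 19.5) = 150.13/20.5 = 15013/2050 ≈ 7.3234.

μ̂_MAP = 7.3234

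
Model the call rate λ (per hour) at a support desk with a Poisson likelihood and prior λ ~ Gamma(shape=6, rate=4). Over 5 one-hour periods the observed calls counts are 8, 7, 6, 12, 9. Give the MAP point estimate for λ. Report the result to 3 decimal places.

Σxᵢ = 8+7+6+12+9 = 42, with n = 5.
Posterior ∝ λ^5e^(−4λ) · λ^42e^(−5λ) = λ^47e^(−9λ), i.e. Gamma(shape=48, rate=9).
The mode of a Gamma(a, b) with a ≥ 1 (shape–rate) is (a−1)/b = 47/9 ≈ 5.222.

λ̂_MAP = 5.222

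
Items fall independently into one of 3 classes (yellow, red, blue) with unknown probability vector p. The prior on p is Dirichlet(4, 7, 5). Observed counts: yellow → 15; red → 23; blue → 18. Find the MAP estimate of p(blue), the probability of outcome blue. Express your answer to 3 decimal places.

MAP estimate of p(blue) = 0.319

The posterior is Dirichlet(αᵢ + nᵢ) = Dirichlet(19, 30, 23).
For a Dirichlet(a₁,…,a_K) with all aᵢ > 1, the mode has j-th component (aⱼ − 1)/(Σaᵢ − K).
Here Σaᵢ = 72 and K = 3, so p(blue) = (23 − 1)/(72 − 3) = 22/69 ≈ 0.319.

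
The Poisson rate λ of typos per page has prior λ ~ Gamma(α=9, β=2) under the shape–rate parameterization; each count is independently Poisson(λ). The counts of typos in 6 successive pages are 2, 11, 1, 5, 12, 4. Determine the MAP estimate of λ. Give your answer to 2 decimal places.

λ̂_MAP = 5.38

Σxᵢ = 2+11+1+5+12+4 = 35, with n = 6.
Posterior ∝ λ^8e^(−2λ) · λ^35e^(−6λ) = λ^43e^(−8λ), i.e. Gamma(shape=44, rate=8).
The mode of a Gamma(a, b) with a ≥ 1 (shape–rate) is (a−1)/b = 43/8 ≈ 5.38.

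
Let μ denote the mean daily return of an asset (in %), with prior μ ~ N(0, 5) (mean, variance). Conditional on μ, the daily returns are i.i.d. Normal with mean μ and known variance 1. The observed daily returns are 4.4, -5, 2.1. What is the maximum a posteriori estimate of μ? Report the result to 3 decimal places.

n = 3; x̄ = (4.4 + (-5) + 2.1)/3 = 1.5/3 = 0.5.
For a Normal prior and Normal likelihood with known variance, the posterior is Normal; its mode equals its mean, the precision-weighted average.
Prior precision 1/σ₀² = 1/5 = 0.2; data precision n/σ² = 3/1 = 3.
μ̂ = (0.2·0 + 3·0.5) / (0.2 + 3) = 1.5/3.2 = 0.46875 ≈ 0.469.

μ̂_MAP = 0.469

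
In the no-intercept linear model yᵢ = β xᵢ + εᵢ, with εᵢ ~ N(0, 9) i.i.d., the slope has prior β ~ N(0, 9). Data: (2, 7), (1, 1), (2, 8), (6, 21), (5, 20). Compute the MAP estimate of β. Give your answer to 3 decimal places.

β̂_MAP = 3.620

log p(β | y) = −Σ(yᵢ − βxᵢ)²/(2·9) − β²/(2·9) + const.
Setting the derivative to zero: Σxᵢ(yᵢ − βxᵢ)/9 − β/9 = 0, so β = Σxᵢyᵢ / (Σxᵢ² + σ²/τ²).
Σxᵢyᵢ = 2·7 + 1·1 + 2·8 + 6·21 + 5·20 = 257; Σxᵢ² = 70; σ²/τ² = 1.
β̂_MAP = 257 / (70 + 1) = 257/71 ≈ 3.620.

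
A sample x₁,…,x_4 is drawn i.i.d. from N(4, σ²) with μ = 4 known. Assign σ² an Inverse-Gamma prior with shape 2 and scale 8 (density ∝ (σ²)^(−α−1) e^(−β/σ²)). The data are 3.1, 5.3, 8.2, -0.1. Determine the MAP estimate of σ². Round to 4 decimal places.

Sum of squared deviations about the known mean: SS = (3.1−4)² + (5.3−4)² + (8.2−4)² + (-0.1−4)² = 36.95.
The Normal likelihood contributes (σ²)^(−n/2) exp(−SS/(2σ²)), so the posterior is Inverse-Gamma(α + n/2, β + SS/2) = Inverse-Gamma(4, 26.475).
The mode of Inverse-Gamma(a, b) is b/(a+1) = 26.475/5 ≈ 5.2950.

σ̂²_MAP = 5.2950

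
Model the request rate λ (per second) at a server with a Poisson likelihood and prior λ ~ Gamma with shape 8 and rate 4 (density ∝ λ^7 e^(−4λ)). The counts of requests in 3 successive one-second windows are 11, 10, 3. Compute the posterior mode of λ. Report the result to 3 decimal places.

Σxᵢ = 11+10+3 = 24, with n = 3.
Posterior ∝ λ^7e^(−4λ) · λ^24e^(−3λ) = λ^31e^(−7λ), i.e. Gamma(shape=32, rate=7).
The mode of a Gamma(a, b) with a ≥ 1 (shape–rate) is (a−1)/b = 31/7 ≈ 4.429.

λ̂_MAP = 4.429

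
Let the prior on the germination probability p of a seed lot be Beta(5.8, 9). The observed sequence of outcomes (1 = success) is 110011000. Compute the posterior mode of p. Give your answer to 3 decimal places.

Prior: Beta(5.8, 9).
Data: 4 successes in 9 trials (from the sequence). The binomial likelihood contributes p^4(1−p)^5, so the posterior is Beta(5.8+4, 9+5) = Beta(9.8, 14).
For Beta(a, b) with a, b > 1 the mode is (a−1)/(a+b−2) = 8.8/21.8 ≈ 0.404.

p̂_MAP = 0.404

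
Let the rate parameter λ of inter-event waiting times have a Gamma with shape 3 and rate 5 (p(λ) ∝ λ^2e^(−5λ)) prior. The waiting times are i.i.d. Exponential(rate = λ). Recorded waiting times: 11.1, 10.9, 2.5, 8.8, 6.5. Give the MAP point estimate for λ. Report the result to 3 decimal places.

λ̂_MAP = 0.156

The Exponential(rate=λ) likelihood is ∝ λ^n e^(−λΣtᵢ). Here n = 5 and Σtᵢ = 11.1 + 10.9 + 2.5 + 8.8 + 6.5 = 39.8.
Posterior ∝ λ^2e^(−5λ) · λ^5e^(−39.8λ) = λ^7e^(−44.8λ), i.e. Gamma(8, 44.8).
Mode = (a−1)/b = 7/44.8 ≈ 0.156.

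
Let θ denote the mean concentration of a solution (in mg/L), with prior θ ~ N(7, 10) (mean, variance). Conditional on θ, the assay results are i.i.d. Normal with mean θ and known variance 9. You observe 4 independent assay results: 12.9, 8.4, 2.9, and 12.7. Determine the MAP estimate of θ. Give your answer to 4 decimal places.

n = 4; x̄ = (12.9 + 8.4 + 2.9 + 12.7)/4 = 36.9/4 = 9.225.
For a Normal prior and Normal likelihood with known variance, the posterior is Normal; its mode equals its mean, the precision-weighted average.
Prior precision 1/σ₀² = 1/10 = 0.1; data precision n/σ² = 4/9.
θ̂ = (0.1·7 + (4/9)·9.225) / (0.1 + 4/9) = 4.8/(49/90) = 432/49 ≈ 8.8163.

θ̂_MAP = 8.8163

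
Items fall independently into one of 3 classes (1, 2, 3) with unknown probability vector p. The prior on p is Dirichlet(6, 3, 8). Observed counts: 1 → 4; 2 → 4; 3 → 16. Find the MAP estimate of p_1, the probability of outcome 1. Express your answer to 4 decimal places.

MAP estimate: 0.2368

The posterior is Dirichlet(αᵢ + nᵢ) = Dirichlet(10, 7, 24).
For a Dirichlet(a₁,…,a_K) with all aᵢ > 1, the mode has j-th component (aⱼ − 1)/(Σaᵢ − K).
Here Σaᵢ = 41 and K = 3, so p_1 = (10 − 1)/(41 − 3) = 9/38 ≈ 0.2368.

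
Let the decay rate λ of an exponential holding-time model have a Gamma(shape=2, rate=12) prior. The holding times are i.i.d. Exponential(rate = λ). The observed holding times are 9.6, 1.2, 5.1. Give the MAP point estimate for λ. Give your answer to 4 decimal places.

λ̂_MAP = 0.1434

The Exponential(rate=λ) likelihood is ∝ λ^n e^(−λΣtᵢ). Here n = 3 and Σtᵢ = 9.6 + 1.2 + 5.1 = 15.9.
Posterior ∝ λe^(−12λ) · λ^3e^(−15.9λ) = λ^4e^(−27.9λ), i.e. Gamma(5, 27.9).
Mode = (a−1)/b = 4/27.9 ≈ 0.1434.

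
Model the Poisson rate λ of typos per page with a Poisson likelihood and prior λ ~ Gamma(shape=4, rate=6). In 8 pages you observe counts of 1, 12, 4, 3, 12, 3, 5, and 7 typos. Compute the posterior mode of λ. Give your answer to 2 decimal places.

λ̂_MAP = 3.57

Σxᵢ = 1+12+4+3+12+3+5+7 = 47, with n = 8.
Posterior ∝ λ^3e^(−6λ) · λ^47e^(−8λ) = λ^50e^(−14λ), i.e. Gamma(shape=51, rate=14).
The mode of a Gamma(a, b) with a ≥ 1 (shape–rate) is (a−1)/b = 50/14 ≈ 3.57.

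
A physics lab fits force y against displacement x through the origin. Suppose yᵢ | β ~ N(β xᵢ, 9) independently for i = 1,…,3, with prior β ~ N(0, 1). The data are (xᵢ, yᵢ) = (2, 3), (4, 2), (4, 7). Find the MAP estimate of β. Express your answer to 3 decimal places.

log p(β | y) = −Σ(yᵢ − βxᵢ)²/(2·9) − β²/(2·1) + const.
Setting the derivative to zero: Σxᵢ(yᵢ − βxᵢ)/9 − β/1 = 0, so β = Σxᵢyᵢ / (Σxᵢ² + σ²/τ²).
Σxᵢyᵢ = 2·3 + 4·2 + 4·7 = 42; Σxᵢ² = 36; σ²/τ² = 9.
β̂_MAP = 42 / (36 + 9) = 42/45 ≈ 0.933.

β̂_MAP = 0.933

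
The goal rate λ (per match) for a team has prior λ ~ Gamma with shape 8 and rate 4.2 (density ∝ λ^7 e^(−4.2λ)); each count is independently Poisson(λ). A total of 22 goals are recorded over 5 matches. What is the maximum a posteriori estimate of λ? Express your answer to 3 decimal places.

Σxᵢ = 22, n = 5.
Posterior ∝ λ^7e^(−4.2λ) · λ^22e^(−5λ) = λ^29e^(−9.2λ), i.e. Gamma(shape=30, rate=9.2).
The mode of a Gamma(a, b) with a ≥ 1 (shape–rate) is (a−1)/b = 29/9.2 ≈ 3.152.

λ̂_MAP = 3.152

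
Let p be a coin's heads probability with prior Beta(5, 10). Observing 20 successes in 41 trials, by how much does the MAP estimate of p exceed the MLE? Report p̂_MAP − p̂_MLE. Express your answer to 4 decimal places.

MAP − MLE = -0.0434

Posterior is Beta(25, 31); MAP = (25−1)/(56−2) = 24/54 ≈ 0.44444.
MLE ignores the prior: p̂_MLE = k/n = 20/41 ≈ 0.48780.
Difference = 24/54 − 20/41 = -16/369 ≈ -0.0434.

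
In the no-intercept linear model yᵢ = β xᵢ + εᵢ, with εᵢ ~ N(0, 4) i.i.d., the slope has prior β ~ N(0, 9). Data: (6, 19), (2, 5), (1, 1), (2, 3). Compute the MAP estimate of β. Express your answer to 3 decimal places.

log p(β | y) = −Σ(yᵢ − βxᵢ)²/(2·4) − β²/(2·9) + const.
Setting the derivative to zero: Σxᵢ(yᵢ − βxᵢ)/4 − β/9 = 0, so β = Σxᵢyᵢ / (Σxᵢ² + σ²/τ²).
Σxᵢyᵢ = 6·19 + 2·5 + 1·1 + 2·3 = 131; Σxᵢ² = 45; σ²/τ² = 4/9.
β̂_MAP = 131 / (45 + 4/9) = 131/(409/9) = 1179/409 ≈ 2.883.

β̂_MAP = 2.883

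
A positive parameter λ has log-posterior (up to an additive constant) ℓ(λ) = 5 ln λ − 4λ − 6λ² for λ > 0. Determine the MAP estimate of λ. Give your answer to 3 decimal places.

ℓ'(λ) = 5/λ − 4 − 12λ. Setting this to zero and multiplying by λ: 12λ² + 4λ − 5 = 0.
λ = (−4 + √(4² + 4·12·5)) / (2·12) = (−4 + √256) / 24 = (−4 + 16)/24 = 1/2.
ℓ''(λ) = −5/λ² − 12 < 0, confirming a maximum.

λ̂_MAP = 0.500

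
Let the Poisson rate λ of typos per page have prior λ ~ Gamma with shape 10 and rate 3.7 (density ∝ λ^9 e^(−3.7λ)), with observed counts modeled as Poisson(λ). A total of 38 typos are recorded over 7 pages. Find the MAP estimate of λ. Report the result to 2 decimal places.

Σxᵢ = 38, n = 7.
Posterior ∝ λ^9e^(−3.7λ) · λ^38e^(−7λ) = λ^47e^(−10.7λ), i.e. Gamma(shape=48, rate=10.7).
The mode of a Gamma(a, b) with a ≥ 1 (shape–rate) is (a−1)/b = 47/10.7 ≈ 4.39.

λ̂_MAP = 4.39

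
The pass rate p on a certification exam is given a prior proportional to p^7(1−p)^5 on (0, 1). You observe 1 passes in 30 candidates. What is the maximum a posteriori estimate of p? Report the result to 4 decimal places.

p̂_MAP = 0.1905

The prior density ∝ p^7(1−p)^5 is the kernel of Beta(8, 6).
Data: 1 success in 30 trials. The binomial likelihood contributes p(1−p)^29, so the posterior is Beta(8+1, 6+29) = Beta(9, 35).
For Beta(a, b) with a, b > 1 the mode is (a−1)/(a+b−2) = 8/42 ≈ 0.1905.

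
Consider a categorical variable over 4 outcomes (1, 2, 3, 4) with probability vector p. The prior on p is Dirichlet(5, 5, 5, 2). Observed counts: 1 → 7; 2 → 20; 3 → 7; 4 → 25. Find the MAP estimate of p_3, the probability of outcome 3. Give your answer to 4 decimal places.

The posterior is Dirichlet(αᵢ + nᵢ) = Dirichlet(12, 25, 12, 27).
For a Dirichlet(a₁,…,a_K) with all aᵢ > 1, the mode has j-th component (aⱼ − 1)/(Σaᵢ − K).
Here Σaᵢ = 76 and K = 4, so p_3 = (12 − 1)/(76 − 4) = 11/72 ≈ 0.1528.

MAP estimate: 0.1528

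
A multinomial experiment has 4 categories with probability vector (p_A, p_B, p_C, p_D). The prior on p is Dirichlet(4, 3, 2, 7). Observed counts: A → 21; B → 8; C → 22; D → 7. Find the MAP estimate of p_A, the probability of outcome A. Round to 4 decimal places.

MAP estimate of p_A = 0.3429

The posterior is Dirichlet(αᵢ + nᵢ) = Dirichlet(25, 11, 24, 14).
For a Dirichlet(a₁,…,a_K) with all aᵢ > 1, the mode has j-th component (aⱼ − 1)/(Σaᵢ − K).
Here Σaᵢ = 74 and K = 4, so p_A = (25 − 1)/(74 − 4) = 24/70 ≈ 0.3429.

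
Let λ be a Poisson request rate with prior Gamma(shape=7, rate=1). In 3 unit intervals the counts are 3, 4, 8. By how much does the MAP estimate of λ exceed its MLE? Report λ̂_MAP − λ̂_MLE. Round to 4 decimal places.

MAP − MLE = 0.2500

Σxᵢ = 15. Posterior is Gamma(22, 4); MAP = (22−1)/4 = 21/4 ≈ 5.25000.
MLE = x̄ = 15/3 ≈ 5.00000.
Difference = 21/4 − 15/3 = 1/4 ≈ 0.2500.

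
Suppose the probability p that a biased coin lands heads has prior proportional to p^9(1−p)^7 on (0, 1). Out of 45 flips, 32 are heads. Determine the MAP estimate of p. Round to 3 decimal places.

p̂_MAP = 0.672

The prior density ∝ p^9(1−p)^7 is the kernel of Beta(10, 8).
Data: 32 successes in 45 trials. The binomial likelihood contributes p^32(1−p)^13, so the posterior is Beta(10+32, 8+13) = Beta(42, 21).
For Beta(a, b) with a, b > 1 the mode is (a−1)/(a+b−2) = 41/61 ≈ 0.672.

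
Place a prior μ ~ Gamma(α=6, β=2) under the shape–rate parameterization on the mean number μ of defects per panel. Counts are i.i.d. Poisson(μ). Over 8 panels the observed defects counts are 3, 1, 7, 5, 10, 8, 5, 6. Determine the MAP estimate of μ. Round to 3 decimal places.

Σxᵢ = 3+1+7+5+10+8+5+6 = 45, with n = 8.
Posterior ∝ μ^5e^(−2μ) · μ^45e^(−8μ) = μ^50e^(−10μ), i.e. Gamma(shape=51, rate=10).
The mode of a Gamma(a, b) with a ≥ 1 (shape–rate) is (a−1)/b = 50/10 ≈ 5.000.

μ̂_MAP = 5.000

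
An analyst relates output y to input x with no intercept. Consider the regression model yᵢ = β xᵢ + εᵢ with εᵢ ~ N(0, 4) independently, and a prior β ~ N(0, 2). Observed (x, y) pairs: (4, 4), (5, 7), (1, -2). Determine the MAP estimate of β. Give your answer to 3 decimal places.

log p(β | y) = −Σ(yᵢ − βxᵢ)²/(2·4) − β²/(2·2) + const.
Setting the derivative to zero: Σxᵢ(yᵢ − βxᵢ)/4 − β/2 = 0, so β = Σxᵢyᵢ / (Σxᵢ² + σ²/τ²).
Σxᵢyᵢ = 4·4 + 5·7 + 1·(-2) = 49; Σxᵢ² = 42; σ²/τ² = 2.
β̂_MAP = 49 / (42 + 2) = 49/44 ≈ 1.114.

β̂_MAP = 1.114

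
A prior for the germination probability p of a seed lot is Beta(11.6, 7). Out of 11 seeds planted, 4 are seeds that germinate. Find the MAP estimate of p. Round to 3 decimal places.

p̂_MAP = 0.529

Prior: Beta(11.6, 7).
Data: 4 successes in 11 trials. The binomial likelihood contributes p^4(1−p)^7, so the posterior is Beta(11.6+4, 7+7) = Beta(15.6, 14).
For Beta(a, b) with a, b > 1 the mode is (a−1)/(a+b−2) = 14.6/27.6 ≈ 0.529.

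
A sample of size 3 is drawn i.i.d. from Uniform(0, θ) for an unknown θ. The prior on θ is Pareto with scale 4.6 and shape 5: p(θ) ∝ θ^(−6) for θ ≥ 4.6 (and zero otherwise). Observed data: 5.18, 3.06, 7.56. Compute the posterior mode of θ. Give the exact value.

θ̂_MAP = 7.56

The Uniform(0, θ) likelihood is θ^(−n) for θ ≥ max(xᵢ), zero otherwise. Here max(xᵢ) = 7.56.
Posterior ∝ θ^(−6) · θ^(−3) = θ^(−9) on θ ≥ max(4.6, 7.56) = 7.56.
This density is strictly decreasing in θ, so the posterior mode lies at the lower boundary of the support.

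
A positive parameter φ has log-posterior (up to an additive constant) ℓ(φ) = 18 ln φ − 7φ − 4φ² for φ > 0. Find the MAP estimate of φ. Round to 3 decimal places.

ℓ'(φ) = 18/φ − 7 − 8φ. Setting this to zero and multiplying by φ: 8φ² + 7φ − 18 = 0.
φ = (−7 + √(7² + 4·8·18)) / (2·8) = (−7 + √625) / 16 = (−7 + 25)/16 = 9/8.
ℓ''(φ) = −18/φ² − 8 < 0, confirming a maximum.

φ̂_MAP = 1.125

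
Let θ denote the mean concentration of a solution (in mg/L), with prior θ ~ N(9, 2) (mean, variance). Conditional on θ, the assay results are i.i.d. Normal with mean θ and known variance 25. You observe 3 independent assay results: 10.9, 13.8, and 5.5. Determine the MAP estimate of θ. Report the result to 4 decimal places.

n = 3; x̄ = (10.9 + 13.8 + 5.5)/3 = 30.2/3 = 151/15 ≈ 10.0667.
For a Normal prior and Normal likelihood with known variance, the posterior is Normal; its mode equals its mean, the precision-weighted average.
Prior precision 1/σ₀² = 1/2 = 0.5; data precision n/σ² = 3/25 = 0.12.
θ̂ = (0.5·9 + 0.12·(151/15)) / (0.5 + 0.12) = 5.708/0.62 = 1427/155 ≈ 9.2065.

θ̂_MAP = 9.2065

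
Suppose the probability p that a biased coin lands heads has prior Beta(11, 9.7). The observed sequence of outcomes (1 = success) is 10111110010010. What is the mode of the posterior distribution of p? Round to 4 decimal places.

p̂_MAP = 0.5505

Prior: Beta(11, 9.7).
Data: 8 successes in 14 trials (from the sequence). The binomial likelihood contributes p^8(1−p)^6, so the posterior is Beta(11+8, 9.7+6) = Beta(19, 15.7).
For Beta(a, b) with a, b > 1 the mode is (a−1)/(a+b−2) = 18/32.7 ≈ 0.5505.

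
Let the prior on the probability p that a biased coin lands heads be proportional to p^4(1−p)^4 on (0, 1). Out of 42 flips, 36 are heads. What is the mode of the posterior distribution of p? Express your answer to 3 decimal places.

p̂_MAP = 0.800

The prior density ∝ p^4(1−p)^4 is the kernel of Beta(5, 5).
Data: 36 successes in 42 trials. The binomial likelihood contributes p^36(1−p)^6, so the posterior is Beta(5+36, 5+6) = Beta(41, 11).
For Beta(a, b) with a, b > 1 the mode is (a−1)/(a+b−2) = 40/50 ≈ 0.800.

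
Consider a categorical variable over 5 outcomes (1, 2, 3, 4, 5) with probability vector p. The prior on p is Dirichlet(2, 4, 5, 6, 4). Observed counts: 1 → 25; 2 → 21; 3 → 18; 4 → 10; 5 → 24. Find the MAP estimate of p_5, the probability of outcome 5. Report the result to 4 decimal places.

The posterior is Dirichlet(αᵢ + nᵢ) = Dirichlet(27, 25, 23, 16, 28).
For a Dirichlet(a₁,…,a_K) with all aᵢ > 1, the mode has j-th component (aⱼ − 1)/(Σaᵢ − K).
Here Σaᵢ = 119 and K = 5, so p_5 = (28 − 1)/(119 − 5) = 27/114 ≈ 0.2368.

MAP estimate: 0.2368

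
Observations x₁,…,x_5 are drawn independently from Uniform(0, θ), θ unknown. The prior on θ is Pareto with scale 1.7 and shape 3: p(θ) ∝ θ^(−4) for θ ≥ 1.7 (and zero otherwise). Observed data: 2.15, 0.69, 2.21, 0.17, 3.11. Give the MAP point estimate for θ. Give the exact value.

The Uniform(0, θ) likelihood is θ^(−n) for θ ≥ max(xᵢ), zero otherwise. Here max(xᵢ) = 3.11.
Posterior ∝ θ^(−4) · θ^(−5) = θ^(−9) on θ ≥ max(1.7, 3.11) = 3.11.
This density is strictly decreasing in θ, so the posterior mode lies at the lower boundary of the support.

θ̂_MAP = 3.11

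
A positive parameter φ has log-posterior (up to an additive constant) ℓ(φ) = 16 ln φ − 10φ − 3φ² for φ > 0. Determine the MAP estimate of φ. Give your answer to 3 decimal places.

φ̂_MAP = 1.000

ℓ'(φ) = 16/φ − 10 − 6φ. Setting this to zero and multiplying by φ: 6φ² + 10φ − 16 = 0.
φ = (−10 + √(10² + 4·6·16)) / (2·6) = (−10 + √484) / 12 = (−10 + 22)/12 = 1.
ℓ''(φ) = −16/φ² − 6 < 0, confirming a maximum.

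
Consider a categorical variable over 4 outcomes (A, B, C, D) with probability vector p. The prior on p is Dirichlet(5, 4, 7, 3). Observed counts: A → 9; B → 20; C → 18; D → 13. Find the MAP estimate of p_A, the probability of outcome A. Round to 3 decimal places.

The posterior is Dirichlet(αᵢ + nᵢ) = Dirichlet(14, 24, 25, 16).
For a Dirichlet(a₁,…,a_K) with all aᵢ > 1, the mode has j-th component (aⱼ − 1)/(Σaᵢ − K).
Here Σaᵢ = 79 and K = 4, so p_A = (14 − 1)/(79 − 4) = 13/75 ≈ 0.173.

MAP estimate of p_A = 0.173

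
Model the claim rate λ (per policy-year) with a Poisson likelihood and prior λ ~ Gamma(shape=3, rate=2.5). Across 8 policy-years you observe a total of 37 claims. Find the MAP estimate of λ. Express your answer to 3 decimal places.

λ̂_MAP = 3.714

Σxᵢ = 37, n = 8.
Posterior ∝ λ^2e^(−2.5λ) · λ^37e^(−8λ) = λ^39e^(−10.5λ), i.e. Gamma(shape=40, rate=10.5).
The mode of a Gamma(a, b) with a ≥ 1 (shape–rate) is (a−1)/b = 39/10.5 ≈ 3.714.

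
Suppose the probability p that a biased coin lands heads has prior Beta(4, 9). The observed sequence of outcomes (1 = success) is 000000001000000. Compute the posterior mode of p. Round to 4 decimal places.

p̂_MAP = 0.1538

Prior: Beta(4, 9).
Data: 1 success in 15 trials (from the sequence). The binomial likelihood contributes p(1−p)^14, so the posterior is Beta(4+1, 9+14) = Beta(5, 23).
For Beta(a, b) with a, b > 1 the mode is (a−1)/(a+b−2) = 4/26 ≈ 0.1538.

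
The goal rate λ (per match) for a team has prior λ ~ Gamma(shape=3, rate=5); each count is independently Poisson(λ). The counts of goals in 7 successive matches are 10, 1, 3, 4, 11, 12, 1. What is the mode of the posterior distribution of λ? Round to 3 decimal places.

Σxᵢ = 10+1+3+4+11+12+1 = 42, with n = 7.
Posterior ∝ λ^2e^(−5λ) · λ^42e^(−7λ) = λ^44e^(−12λ), i.e. Gamma(shape=45, rate=12).
The mode of a Gamma(a, b) with a ≥ 1 (shape–rate) is (a−1)/b = 44/12 ≈ 3.667.

λ̂_MAP = 3.667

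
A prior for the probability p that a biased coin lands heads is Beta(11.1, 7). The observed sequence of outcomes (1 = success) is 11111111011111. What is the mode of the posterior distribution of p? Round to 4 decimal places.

p̂_MAP = 0.7674

Prior: Beta(11.1, 7).
Data: 13 successes in 14 trials (from the sequence). The binomial likelihood contributes p^13(1−p)^1, so the posterior is Beta(11.1+13, 7+1) = Beta(24.1, 8).
For Beta(a, b) with a, b > 1 the mode is (a−1)/(a+b−2) = 23.1/30.1 ≈ 0.7674.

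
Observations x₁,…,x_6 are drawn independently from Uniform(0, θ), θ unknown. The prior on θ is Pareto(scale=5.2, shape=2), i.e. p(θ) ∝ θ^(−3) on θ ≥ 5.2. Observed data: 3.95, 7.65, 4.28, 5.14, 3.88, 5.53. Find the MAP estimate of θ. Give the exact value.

θ̂_MAP = 7.65

The Uniform(0, θ) likelihood is θ^(−n) for θ ≥ max(xᵢ), zero otherwise. Here max(xᵢ) = 7.65.
Posterior ∝ θ^(−3) · θ^(−6) = θ^(−9) on θ ≥ max(5.2, 7.65) = 7.65.
This density is strictly decreasing in θ, so the posterior mode lies at the lower boundary of the support.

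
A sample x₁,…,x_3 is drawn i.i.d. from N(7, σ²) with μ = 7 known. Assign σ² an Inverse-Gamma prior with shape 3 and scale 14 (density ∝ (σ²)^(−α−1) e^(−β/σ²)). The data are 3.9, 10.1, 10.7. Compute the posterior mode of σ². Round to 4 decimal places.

σ̂²_MAP = 5.5373

Sum of squared deviations about the known mean: SS = (3.9−7)² + (10.1−7)² + (10.7−7)² = 32.91.
The Normal likelihood contributes (σ²)^(−n/2) exp(−SS/(2σ²)), so the posterior is Inverse-Gamma(α + n/2, β + SS/2) = Inverse-Gamma(4.5, 30.455).
The mode of Inverse-Gamma(a, b) is b/(a+1) = 30.455/5.5 ≈ 5.5373.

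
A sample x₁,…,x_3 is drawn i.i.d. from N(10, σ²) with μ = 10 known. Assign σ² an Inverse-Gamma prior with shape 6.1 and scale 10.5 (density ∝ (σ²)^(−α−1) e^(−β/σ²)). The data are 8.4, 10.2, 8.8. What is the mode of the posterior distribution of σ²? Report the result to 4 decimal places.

Sum of squared deviations about the known mean: SS = (8.4−10)² + (10.2−10)² + (8.8−10)² = 4.04.
The Normal likelihood contributes (σ²)^(−n/2) exp(−SS/(2σ²)), so the posterior is Inverse-Gamma(α + n/2, β + SS/2) = Inverse-Gamma(7.6, 12.52).
The mode of Inverse-Gamma(a, b) is b/(a+1) = 12.52/8.6 ≈ 1.4558.

σ̂²_MAP = 1.4558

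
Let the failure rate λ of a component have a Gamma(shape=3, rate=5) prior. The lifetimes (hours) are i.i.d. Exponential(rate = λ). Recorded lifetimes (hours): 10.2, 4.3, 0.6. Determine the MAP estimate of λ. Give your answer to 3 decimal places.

The Exponential(rate=λ) likelihood is ∝ λ^n e^(−λΣtᵢ). Here n = 3 and Σtᵢ = 10.2 + 4.3 + 0.6 = 15.1.
Posterior ∝ λ^2e^(−5λ) · λ^3e^(−15.1λ) = λ^5e^(−20.1λ), i.e. Gamma(6, 20.1).
Mode = (a−1)/b = 5/20.1 ≈ 0.249.

λ̂_MAP = 0.249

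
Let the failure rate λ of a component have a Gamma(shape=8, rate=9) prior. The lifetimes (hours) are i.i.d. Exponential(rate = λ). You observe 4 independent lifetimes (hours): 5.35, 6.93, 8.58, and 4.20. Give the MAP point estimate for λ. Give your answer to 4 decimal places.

λ̂_MAP = 0.3230

The Exponential(rate=λ) likelihood is ∝ λ^n e^(−λΣtᵢ). Here n = 4 and Σtᵢ = 5.35 + 6.93 + 8.58 + 4.20 = 25.06.
Posterior ∝ λ^7e^(−9λ) · λ^4e^(−25.06λ) = λ^11e^(−34.06λ), i.e. Gamma(12, 34.06).
Mode = (a−1)/b = 11/34.06 ≈ 0.3230.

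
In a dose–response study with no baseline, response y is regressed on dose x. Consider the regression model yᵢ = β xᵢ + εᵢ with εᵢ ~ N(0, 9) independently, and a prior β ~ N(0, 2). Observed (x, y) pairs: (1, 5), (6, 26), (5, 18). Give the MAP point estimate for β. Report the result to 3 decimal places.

log p(β | y) = −Σ(yᵢ − βxᵢ)²/(2·9) − β²/(2·2) + const.
Setting the derivative to zero: Σxᵢ(yᵢ − βxᵢ)/9 − β/2 = 0, so β = Σxᵢyᵢ / (Σxᵢ² + σ²/τ²).
Σxᵢyᵢ = 1·5 + 6·26 + 5·18 = 251; Σxᵢ² = 62; σ²/τ² = 4.5.
β̂_MAP = 251 / (62 + 4.5) = 251/66.5 ≈ 3.774.

β̂_MAP = 3.774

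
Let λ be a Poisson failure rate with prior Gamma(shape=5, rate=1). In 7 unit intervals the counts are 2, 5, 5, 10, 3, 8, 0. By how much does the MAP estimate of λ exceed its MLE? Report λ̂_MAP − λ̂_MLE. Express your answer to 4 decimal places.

MAP − MLE = -0.0893

Σxᵢ = 33. Posterior is Gamma(38, 8); MAP = (38−1)/8 = 37/8 ≈ 4.62500.
MLE = x̄ = 33/7 ≈ 4.71429.
Difference = 37/8 − 33/7 = -5/56 ≈ -0.0893.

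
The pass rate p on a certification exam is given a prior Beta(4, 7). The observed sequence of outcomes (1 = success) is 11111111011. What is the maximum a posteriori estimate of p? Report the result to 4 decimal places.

p̂_MAP = 0.6500

Prior: Beta(4, 7).
Data: 10 successes in 11 trials (from the sequence). The binomial likelihood contributes p^10(1−p)^1, so the posterior is Beta(4+10, 7+1) = Beta(14, 8).
For Beta(a, b) with a, b > 1 the mode is (a−1)/(a+b−2) = 13/20 ≈ 0.6500.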